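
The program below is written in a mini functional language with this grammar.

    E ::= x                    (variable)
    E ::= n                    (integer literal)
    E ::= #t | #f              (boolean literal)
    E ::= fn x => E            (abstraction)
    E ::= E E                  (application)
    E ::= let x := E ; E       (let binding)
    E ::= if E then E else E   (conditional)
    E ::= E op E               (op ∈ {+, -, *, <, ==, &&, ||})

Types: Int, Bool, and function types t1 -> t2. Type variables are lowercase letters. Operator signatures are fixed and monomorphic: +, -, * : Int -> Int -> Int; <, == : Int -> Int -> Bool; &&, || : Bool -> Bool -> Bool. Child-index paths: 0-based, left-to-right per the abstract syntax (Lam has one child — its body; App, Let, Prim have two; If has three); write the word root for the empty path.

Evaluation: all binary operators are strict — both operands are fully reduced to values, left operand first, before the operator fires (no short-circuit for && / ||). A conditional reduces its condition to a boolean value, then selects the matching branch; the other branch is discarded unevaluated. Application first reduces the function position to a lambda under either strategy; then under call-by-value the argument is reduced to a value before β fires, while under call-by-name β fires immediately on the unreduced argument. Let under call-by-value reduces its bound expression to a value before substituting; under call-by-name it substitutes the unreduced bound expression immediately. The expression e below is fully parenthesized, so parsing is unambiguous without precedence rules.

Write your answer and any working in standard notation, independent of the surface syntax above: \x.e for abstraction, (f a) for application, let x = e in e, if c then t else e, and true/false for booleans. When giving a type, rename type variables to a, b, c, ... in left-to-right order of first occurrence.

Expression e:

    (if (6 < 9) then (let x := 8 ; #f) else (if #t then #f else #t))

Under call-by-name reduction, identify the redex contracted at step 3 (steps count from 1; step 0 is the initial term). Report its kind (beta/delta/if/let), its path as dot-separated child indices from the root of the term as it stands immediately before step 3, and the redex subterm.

Answer: let at root : (let x = 8 in false)

Trace:
step 0: (if (6 < 9) then (let x = 8 in false) else (if true then false else true))
step 1: [delta@0] (if true then (let x = 8 in false) else (if true then false else true))
step 2: [if@root] (let x = 8 in false)
step 3: [let@root] false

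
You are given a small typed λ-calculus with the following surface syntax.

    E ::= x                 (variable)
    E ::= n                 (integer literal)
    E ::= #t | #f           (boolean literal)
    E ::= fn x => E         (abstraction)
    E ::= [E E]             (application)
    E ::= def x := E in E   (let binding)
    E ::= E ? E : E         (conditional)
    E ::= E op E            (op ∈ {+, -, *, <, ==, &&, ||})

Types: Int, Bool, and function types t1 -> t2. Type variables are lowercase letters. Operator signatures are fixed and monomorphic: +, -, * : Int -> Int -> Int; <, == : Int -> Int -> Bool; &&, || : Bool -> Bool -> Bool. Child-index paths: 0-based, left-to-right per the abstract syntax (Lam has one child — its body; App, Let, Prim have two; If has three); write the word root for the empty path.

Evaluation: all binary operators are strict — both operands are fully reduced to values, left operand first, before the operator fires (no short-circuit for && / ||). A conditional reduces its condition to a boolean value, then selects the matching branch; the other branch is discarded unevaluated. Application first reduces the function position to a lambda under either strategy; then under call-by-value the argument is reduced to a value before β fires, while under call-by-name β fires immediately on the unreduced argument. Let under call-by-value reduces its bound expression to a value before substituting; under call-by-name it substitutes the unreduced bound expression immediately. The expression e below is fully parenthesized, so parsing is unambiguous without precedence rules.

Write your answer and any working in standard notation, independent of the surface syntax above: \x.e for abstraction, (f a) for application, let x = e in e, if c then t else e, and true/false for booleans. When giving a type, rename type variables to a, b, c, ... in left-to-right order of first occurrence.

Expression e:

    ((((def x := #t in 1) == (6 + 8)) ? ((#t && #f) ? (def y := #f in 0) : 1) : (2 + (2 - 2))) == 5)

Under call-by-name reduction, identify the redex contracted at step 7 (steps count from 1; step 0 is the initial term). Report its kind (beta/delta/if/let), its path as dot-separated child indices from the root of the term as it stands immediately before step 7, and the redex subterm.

Trace:
step 0: ((if ((let x = true in 1) == (6 + 8)) then (if (true && false) then (let y = false in 0) else 1) else (2 + (2 - 2))) == 5)
step 1: [let@0.0.0] ((if (1 == (6 + 8)) then (if (true && false) then (let y = false in 0) else 1) else (2 + (2 - 2))) == 5)
step 2: [delta@0.0.1] ((if (1 == 14) then (if (true && false) then (let y = false in 0) else 1) else (2 + (2 - 2))) == 5)
step 3: [delta@0.0] ((if false then (if (true && false) then (let y = false in 0) else 1) else (2 + (2 - 2))) == 5)
step 4: [if@0] ((2 + (2 - 2)) == 5)
step 5: [delta@0.1] ((2 + 0) == 5)
step 6: [delta@0] (2 == 5)
step 7: [delta@root] false

Answer: delta at root : (2 == 5)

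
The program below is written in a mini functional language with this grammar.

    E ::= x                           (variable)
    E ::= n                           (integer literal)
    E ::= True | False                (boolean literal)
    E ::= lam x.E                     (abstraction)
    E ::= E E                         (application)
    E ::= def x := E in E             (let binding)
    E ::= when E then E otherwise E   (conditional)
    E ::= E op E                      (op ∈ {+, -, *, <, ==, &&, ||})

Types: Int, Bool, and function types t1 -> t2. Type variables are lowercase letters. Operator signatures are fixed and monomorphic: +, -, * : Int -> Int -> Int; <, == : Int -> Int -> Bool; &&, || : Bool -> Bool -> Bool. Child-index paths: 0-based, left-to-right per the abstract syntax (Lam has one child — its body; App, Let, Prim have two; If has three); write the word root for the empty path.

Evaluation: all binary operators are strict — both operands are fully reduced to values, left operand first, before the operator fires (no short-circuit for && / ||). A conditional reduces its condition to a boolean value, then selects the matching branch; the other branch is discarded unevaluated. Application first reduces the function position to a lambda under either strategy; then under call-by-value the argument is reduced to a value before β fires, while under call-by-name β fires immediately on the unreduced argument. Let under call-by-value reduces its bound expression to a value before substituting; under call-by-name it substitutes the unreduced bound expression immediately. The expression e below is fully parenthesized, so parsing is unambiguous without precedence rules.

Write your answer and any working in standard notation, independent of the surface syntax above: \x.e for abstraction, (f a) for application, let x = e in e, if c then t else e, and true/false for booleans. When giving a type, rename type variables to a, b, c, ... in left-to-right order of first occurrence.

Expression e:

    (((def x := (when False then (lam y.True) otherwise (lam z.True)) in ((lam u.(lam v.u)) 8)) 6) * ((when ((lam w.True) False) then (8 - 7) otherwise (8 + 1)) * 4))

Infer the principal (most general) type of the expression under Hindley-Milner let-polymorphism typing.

Answer: Int

Derivation:
  unify Bool ~ Bool
\y._ : a -> Bool
\z._ : b -> Bool
  unify a -> Bool ~ b -> Bool
  unify a ~ b
  unify Bool ~ Bool
let x : forall. b -> Bool
u : c
\v._ : d -> c
\u._ : c -> d -> c
  unify c -> d -> c ~ Int -> e
  unify c ~ Int
  unify d -> Int ~ e
_ _ : d -> Int
  unify d -> Int ~ Int -> f
  unify d ~ Int
  unify Int ~ f
_ _ : Int
  unify Int ~ Int
\w._ : g -> Bool
  unify g -> Bool ~ Bool -> h
  unify g ~ Bool
  unify Bool ~ h
_ _ : Bool
  unify Bool ~ Bool
  unify Int ~ Int
  unify Int ~ Int
  unify Int ~ Int
  unify Int ~ Int
  unify Int ~ Int
  unify Int ~ Int
  unify Int ~ Int
  unify Int ~ Int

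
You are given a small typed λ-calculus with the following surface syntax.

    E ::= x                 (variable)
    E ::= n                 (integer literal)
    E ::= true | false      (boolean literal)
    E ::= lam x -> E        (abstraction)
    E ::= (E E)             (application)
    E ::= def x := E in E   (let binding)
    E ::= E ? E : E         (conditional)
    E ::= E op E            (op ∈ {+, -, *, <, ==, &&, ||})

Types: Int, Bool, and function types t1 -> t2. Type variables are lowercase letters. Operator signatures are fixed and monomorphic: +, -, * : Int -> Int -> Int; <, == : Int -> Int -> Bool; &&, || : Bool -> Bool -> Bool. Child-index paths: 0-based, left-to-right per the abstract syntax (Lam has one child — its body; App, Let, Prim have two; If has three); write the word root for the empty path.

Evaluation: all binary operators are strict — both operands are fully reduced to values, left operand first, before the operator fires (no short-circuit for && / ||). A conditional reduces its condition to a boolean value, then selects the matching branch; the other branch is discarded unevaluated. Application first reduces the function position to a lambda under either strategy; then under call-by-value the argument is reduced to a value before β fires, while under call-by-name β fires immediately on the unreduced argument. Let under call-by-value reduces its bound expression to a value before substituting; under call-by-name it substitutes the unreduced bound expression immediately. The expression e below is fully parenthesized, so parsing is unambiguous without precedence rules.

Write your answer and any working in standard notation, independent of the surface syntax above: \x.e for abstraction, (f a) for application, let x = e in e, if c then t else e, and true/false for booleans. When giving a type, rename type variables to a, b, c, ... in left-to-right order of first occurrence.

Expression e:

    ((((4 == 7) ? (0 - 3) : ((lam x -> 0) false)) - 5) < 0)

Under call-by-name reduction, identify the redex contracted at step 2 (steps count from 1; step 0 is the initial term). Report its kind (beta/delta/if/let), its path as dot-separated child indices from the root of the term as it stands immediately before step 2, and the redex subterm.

Answer: if at 0.0 : (if false then (0 - 3) else ((\x.0) false))

Working:
step 0: (((if (4 == 7) then (0 - 3) else ((\x.0) false)) - 5) < 0)
step 1: [delta@0.0.0] (((if false then (0 - 3) else ((\x.0) false)) - 5) < 0)
step 2: [if@0.0] ((((\x.0) false) - 5) < 0)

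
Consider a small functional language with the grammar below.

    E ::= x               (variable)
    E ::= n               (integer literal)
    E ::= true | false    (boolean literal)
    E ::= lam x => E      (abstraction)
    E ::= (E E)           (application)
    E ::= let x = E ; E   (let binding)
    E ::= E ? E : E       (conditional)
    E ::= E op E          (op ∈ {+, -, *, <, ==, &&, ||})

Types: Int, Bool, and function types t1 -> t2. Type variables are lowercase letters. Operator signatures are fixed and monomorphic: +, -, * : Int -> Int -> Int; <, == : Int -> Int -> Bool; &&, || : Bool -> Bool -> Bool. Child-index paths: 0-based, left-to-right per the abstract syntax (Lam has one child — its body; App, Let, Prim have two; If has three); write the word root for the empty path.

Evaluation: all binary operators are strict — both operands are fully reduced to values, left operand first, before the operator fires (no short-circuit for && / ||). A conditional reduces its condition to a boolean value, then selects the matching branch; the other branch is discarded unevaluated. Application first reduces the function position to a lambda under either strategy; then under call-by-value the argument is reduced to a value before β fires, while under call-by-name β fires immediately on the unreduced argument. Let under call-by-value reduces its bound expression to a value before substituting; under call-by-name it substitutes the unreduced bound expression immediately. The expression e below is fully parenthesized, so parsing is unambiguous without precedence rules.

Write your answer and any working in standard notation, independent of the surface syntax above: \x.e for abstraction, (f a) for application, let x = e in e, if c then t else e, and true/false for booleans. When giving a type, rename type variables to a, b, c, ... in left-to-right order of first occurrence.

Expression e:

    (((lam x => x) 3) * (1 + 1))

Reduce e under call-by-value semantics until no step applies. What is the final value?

Derivation:
step 0: (((\x.x) 3) * (1 + 1))
step 1: [beta@0] (3 * (1 + 1))
step 2: [delta@1] (3 * 2)
step 3: [delta@root] 6

Answer: 6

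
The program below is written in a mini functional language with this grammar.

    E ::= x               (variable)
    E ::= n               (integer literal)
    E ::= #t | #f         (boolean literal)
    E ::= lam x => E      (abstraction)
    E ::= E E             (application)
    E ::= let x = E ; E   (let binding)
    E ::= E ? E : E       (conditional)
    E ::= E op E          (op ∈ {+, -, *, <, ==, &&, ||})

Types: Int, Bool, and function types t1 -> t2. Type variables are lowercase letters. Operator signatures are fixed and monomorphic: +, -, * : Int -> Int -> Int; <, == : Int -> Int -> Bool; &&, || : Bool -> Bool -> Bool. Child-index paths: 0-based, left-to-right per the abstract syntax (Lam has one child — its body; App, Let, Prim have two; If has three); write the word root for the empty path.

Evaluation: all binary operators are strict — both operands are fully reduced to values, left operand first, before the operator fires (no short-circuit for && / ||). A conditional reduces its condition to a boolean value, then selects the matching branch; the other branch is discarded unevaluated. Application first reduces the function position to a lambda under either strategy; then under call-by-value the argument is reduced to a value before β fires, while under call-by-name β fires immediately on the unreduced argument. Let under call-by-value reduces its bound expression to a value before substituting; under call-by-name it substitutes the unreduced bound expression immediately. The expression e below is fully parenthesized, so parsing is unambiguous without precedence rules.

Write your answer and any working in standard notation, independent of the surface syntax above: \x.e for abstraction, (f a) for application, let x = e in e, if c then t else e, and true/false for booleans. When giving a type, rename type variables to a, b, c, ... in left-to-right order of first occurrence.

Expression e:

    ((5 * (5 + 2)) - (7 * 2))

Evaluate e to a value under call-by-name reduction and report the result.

Answer: 21

Trace:
step 0: ((5 * (5 + 2)) - (7 * 2))
step 1: [delta@0.1] ((5 * 7) - (7 * 2))
step 2: [delta@0] (35 - (7 * 2))
step 3: [delta@1] (35 - 14)
step 4: [delta@root] 21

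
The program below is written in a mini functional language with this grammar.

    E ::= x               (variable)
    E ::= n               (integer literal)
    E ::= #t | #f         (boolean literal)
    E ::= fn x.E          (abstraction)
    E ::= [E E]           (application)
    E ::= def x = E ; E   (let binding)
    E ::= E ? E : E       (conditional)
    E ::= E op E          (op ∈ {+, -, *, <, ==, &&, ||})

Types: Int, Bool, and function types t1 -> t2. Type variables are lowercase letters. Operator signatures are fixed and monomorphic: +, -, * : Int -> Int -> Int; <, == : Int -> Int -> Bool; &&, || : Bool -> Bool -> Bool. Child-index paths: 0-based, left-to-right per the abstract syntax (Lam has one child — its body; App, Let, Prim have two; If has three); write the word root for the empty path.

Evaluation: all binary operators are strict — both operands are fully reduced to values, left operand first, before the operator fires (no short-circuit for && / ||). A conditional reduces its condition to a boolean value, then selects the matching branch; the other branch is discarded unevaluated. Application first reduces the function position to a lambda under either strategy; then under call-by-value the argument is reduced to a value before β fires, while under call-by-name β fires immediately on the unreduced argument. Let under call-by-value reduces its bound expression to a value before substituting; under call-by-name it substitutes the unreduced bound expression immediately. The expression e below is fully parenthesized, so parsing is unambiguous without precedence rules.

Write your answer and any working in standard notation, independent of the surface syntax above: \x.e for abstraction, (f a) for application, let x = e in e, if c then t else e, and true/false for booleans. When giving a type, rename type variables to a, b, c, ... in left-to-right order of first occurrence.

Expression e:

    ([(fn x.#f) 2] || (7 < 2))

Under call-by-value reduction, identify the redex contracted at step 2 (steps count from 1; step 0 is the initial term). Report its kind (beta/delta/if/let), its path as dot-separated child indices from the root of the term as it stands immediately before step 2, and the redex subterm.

Answer: delta at 1 : (7 < 2)

Working:
step 0: (((\x.false) 2) || (7 < 2))
step 1: [beta@0] (false || (7 < 2))
step 2: [delta@1] (false || false)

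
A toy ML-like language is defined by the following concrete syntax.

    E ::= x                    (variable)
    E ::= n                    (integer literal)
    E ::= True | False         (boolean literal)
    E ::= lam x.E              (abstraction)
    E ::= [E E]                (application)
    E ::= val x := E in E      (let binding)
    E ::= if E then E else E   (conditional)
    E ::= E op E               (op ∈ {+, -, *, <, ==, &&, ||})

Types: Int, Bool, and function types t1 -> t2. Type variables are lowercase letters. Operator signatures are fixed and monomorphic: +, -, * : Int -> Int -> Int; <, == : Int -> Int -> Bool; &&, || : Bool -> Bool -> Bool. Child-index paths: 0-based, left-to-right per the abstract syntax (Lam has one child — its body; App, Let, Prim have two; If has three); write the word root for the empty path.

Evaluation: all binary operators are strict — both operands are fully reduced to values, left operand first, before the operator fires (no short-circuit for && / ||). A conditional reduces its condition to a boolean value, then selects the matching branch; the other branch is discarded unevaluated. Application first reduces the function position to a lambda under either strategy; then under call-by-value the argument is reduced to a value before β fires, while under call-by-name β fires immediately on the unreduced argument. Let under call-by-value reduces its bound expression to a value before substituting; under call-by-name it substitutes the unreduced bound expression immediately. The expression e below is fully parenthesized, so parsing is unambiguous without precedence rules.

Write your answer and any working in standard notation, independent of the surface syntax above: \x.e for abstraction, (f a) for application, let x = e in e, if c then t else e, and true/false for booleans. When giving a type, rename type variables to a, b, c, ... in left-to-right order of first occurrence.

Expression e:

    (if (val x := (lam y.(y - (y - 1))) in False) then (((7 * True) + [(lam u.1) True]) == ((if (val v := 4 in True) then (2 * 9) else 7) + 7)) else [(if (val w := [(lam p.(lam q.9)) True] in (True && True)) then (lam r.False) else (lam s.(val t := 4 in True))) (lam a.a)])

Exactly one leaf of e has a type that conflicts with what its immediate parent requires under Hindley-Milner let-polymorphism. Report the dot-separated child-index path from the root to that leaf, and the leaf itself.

Working:
y : a
  unify a ~ Int
y : Int
  unify Int ~ Int
  unify Int ~ Int
  unify Int ~ Int
\y._ : Int -> Int
let x : Int -> Int
  unify Bool ~ Bool
  unify Int ~ Int
  unify Bool ~ Int
  FAIL: mismatch Bool ~ Int

Answer: 1.0.0.1 : true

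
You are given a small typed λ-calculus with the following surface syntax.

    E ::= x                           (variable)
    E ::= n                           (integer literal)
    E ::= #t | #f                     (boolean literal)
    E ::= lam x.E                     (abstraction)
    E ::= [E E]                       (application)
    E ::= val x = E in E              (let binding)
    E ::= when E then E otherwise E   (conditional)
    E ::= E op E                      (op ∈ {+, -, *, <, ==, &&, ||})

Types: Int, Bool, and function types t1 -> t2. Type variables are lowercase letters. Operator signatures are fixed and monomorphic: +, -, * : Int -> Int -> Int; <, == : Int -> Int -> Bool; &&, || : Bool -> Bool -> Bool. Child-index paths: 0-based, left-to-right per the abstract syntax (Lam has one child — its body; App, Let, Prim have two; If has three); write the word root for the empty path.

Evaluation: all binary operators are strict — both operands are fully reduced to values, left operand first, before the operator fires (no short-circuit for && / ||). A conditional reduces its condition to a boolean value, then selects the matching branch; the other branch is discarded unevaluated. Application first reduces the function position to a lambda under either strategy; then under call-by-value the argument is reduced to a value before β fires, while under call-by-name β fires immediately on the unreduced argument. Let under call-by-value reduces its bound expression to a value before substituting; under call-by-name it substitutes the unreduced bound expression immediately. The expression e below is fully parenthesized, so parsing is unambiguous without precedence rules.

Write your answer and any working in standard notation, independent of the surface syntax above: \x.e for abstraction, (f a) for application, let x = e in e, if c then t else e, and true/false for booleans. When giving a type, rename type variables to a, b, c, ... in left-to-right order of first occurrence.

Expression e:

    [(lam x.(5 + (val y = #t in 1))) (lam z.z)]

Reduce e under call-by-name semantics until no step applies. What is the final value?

Answer: 6

Trace:
step 0: ((\x.(5 + (let y = true in 1))) (\z.z))
step 1: [beta@root] (5 + (let y = true in 1))
step 2: [let@1] (5 + 1)
step 3: [delta@root] 6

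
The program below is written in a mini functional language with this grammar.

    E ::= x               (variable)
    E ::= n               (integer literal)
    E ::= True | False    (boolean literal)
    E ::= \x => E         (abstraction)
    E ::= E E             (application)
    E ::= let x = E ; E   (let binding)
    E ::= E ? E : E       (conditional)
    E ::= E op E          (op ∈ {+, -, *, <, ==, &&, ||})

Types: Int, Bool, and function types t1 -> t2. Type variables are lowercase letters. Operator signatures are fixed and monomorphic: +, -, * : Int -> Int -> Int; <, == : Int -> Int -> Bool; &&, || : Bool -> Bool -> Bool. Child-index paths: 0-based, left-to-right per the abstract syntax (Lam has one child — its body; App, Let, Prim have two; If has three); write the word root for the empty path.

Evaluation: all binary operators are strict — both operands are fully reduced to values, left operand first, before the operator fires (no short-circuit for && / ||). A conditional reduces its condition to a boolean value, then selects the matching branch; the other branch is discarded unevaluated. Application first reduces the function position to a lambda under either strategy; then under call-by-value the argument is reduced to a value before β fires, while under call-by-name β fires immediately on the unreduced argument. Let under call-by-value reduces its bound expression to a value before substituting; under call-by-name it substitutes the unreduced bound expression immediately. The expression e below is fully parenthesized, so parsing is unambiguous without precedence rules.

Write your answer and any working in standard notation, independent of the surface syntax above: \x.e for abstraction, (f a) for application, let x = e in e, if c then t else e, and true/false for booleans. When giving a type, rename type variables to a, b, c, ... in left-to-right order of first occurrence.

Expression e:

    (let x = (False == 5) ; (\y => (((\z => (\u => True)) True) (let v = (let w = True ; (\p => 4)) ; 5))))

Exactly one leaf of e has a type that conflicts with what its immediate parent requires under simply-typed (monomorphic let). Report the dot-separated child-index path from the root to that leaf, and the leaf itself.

Working:
  unify Bool ~ Int
  FAIL: mismatch Bool ~ Int

Answer: 0.0 : false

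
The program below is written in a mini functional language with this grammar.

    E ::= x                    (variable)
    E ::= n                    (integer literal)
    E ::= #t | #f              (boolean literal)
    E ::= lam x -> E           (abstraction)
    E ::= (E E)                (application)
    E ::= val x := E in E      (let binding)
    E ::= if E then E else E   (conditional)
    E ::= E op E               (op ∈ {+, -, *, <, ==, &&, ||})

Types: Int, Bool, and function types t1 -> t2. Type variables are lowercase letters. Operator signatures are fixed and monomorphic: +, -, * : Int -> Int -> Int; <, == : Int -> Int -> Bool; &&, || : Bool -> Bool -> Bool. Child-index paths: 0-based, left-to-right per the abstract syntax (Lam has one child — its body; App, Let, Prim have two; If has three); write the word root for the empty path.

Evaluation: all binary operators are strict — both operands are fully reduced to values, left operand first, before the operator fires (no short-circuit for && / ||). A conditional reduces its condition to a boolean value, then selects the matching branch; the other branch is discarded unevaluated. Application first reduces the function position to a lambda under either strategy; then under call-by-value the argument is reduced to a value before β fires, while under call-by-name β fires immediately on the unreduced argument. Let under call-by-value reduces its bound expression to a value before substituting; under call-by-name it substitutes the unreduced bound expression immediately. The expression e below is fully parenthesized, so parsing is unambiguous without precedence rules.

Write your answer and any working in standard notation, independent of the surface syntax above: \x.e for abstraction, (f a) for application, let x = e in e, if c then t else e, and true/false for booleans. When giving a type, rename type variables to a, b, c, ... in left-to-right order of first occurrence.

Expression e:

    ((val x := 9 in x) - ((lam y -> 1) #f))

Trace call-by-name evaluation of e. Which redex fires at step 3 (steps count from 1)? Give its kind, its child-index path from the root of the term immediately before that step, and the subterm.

Answer: delta at root : (9 - 1)

Derivation:
step 0: ((let x = 9 in x) - ((\y.1) false))
step 1: [let@0] (9 - ((\y.1) false))
step 2: [beta@1] (9 - 1)
step 3: [delta@root] 8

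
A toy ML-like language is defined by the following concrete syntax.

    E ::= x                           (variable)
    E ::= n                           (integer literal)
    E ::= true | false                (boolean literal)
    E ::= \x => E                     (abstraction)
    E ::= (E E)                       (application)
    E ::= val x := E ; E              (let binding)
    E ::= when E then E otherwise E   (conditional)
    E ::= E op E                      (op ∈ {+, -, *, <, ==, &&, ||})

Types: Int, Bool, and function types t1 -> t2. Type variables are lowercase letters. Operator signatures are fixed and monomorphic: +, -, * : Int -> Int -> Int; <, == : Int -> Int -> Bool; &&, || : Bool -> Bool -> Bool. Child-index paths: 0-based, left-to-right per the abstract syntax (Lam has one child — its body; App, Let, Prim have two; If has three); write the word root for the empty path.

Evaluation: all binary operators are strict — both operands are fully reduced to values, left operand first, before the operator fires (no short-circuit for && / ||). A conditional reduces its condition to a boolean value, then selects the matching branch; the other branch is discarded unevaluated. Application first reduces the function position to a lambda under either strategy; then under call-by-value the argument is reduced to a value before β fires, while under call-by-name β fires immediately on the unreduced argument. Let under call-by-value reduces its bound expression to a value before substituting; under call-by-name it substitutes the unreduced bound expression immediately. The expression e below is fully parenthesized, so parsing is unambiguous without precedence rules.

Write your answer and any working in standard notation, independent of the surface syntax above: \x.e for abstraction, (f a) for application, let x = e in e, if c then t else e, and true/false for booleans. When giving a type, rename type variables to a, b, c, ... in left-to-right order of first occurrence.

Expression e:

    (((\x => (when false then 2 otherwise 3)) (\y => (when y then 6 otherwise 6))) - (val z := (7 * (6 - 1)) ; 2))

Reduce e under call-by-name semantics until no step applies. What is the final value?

Answer: 1

Derivation:
step 0: (((\x.(if false then 2 else 3)) (\y.(if y then 6 else 6))) - (let z = (7 * (6 - 1)) in 2))
step 1: [beta@0] ((if false then 2 else 3) - (let z = (7 * (6 - 1)) in 2))
step 2: [if@0] (3 - (let z = (7 * (6 - 1)) in 2))
step 3: [let@1] (3 - 2)
step 4: [delta@root] 1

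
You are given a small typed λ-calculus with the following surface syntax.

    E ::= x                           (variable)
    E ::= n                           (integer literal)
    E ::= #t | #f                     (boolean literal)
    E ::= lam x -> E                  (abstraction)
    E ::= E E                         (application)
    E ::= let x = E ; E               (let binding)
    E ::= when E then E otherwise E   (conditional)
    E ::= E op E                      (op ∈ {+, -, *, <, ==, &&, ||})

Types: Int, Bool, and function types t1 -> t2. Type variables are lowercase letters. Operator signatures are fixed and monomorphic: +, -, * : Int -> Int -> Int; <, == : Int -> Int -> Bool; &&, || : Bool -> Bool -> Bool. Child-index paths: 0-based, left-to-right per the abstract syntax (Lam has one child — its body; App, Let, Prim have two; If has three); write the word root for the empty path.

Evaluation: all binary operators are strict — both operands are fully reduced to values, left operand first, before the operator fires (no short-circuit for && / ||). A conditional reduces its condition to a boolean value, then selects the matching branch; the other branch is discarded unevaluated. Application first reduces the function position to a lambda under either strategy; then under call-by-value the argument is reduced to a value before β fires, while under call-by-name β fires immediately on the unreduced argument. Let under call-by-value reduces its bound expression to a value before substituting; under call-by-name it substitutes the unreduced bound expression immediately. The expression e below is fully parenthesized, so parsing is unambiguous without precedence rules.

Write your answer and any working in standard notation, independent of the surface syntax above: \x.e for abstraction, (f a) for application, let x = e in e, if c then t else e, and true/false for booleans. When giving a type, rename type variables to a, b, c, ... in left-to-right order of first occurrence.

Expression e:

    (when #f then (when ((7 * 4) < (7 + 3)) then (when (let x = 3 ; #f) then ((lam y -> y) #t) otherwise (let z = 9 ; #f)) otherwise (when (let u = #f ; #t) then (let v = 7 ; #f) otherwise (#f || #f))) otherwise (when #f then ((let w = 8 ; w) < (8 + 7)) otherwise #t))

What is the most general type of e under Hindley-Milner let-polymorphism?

Working:
  unify Bool ~ Bool
  unify Int ~ Int
  unify Int ~ Int
  unify Int ~ Int
  unify Int ~ Int
  unify Int ~ Int
  unify Int ~ Int
  unify Bool ~ Bool
let x : Int
  unify Bool ~ Bool
y : a
\y._ : a -> a
  unify a -> a ~ Bool -> b
  unify a ~ Bool
  unify Bool ~ b
_ _ : Bool
let z : Int
  unify Bool ~ Bool
let u : Bool
  unify Bool ~ Bool
let v : Int
  unify Bool ~ Bool
  unify Bool ~ Bool
  unify Bool ~ Bool
  unify Bool ~ Bool
  unify Bool ~ Bool
let w : Int
w : Int
  unify Int ~ Int
  unify Int ~ Int
  unify Int ~ Int
  unify Int ~ Int
  unify Bool ~ Bool
  unify Bool ~ Bool

Answer: Bool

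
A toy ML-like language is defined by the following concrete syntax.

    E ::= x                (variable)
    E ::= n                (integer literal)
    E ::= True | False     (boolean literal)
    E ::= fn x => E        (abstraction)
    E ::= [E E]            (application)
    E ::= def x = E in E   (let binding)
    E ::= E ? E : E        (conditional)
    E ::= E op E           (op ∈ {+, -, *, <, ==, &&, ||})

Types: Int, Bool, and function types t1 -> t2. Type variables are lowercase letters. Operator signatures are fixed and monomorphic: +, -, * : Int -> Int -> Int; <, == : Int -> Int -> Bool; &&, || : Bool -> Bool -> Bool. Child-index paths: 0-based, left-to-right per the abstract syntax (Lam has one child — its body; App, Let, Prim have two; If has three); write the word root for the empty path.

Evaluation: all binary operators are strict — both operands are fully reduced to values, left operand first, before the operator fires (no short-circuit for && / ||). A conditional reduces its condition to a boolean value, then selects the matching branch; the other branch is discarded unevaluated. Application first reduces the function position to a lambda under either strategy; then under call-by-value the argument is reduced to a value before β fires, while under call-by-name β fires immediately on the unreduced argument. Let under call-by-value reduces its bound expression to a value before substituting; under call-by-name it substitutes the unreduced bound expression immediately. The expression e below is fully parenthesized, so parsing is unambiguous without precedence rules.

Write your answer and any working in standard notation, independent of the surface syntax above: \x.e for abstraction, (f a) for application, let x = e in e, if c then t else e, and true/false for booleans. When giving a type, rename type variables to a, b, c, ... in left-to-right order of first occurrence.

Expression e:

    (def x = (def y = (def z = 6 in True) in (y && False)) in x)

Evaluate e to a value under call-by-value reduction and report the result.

Answer: false

Working:
step 0: (let x = (let y = (let z = 6 in true) in (y && false)) in x)
step 1: [let@0.0] (let x = (let y = true in (y && false)) in x)
step 2: [let@0] (let x = (true && false) in x)
step 3: [delta@0] (let x = false in x)
step 4: [let@root] false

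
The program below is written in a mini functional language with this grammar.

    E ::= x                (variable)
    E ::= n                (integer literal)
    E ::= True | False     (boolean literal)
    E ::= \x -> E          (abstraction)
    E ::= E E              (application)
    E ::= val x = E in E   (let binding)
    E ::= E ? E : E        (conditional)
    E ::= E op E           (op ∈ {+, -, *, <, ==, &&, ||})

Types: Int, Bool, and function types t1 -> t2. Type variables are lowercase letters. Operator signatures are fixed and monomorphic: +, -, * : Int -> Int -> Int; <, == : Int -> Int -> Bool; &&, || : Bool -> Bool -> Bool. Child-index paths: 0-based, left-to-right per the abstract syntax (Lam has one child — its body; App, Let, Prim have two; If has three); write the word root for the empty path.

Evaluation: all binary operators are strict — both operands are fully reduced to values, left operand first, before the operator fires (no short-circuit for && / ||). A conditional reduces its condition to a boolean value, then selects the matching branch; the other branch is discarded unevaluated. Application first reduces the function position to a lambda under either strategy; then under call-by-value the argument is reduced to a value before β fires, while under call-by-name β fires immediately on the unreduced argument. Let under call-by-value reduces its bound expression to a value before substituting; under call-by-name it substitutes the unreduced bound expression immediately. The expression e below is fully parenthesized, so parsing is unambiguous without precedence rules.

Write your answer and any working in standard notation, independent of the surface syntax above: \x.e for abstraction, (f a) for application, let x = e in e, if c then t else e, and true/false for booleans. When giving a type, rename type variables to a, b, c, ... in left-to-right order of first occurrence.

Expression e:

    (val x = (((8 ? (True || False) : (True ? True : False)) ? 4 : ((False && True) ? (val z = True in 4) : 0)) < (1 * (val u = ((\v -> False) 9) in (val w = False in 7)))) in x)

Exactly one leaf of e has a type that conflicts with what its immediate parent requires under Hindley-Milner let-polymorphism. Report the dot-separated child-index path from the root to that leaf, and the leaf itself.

Answer: 0.0.0.0 : 8

Working:
  unify Int ~ Bool
  FAIL: mismatch Int ~ Bool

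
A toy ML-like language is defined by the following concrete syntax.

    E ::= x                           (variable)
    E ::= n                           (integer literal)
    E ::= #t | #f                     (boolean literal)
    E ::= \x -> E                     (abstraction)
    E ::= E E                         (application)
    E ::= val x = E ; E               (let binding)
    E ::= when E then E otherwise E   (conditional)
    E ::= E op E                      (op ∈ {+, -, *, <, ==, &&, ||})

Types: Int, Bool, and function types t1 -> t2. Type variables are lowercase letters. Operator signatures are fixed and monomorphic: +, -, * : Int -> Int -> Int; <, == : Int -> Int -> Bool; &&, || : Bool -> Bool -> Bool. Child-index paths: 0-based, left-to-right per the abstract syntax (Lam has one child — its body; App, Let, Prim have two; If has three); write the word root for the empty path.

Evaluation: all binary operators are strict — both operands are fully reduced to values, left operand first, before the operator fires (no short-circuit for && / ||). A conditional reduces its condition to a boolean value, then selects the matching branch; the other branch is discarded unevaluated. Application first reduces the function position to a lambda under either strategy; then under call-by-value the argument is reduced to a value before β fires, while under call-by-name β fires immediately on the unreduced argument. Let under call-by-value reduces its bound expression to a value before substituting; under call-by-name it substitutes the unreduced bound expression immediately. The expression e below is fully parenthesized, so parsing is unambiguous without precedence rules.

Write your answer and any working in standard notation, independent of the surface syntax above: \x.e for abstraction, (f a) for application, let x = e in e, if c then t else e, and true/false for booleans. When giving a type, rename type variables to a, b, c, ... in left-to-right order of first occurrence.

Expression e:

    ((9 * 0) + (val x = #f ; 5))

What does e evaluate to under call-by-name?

Derivation:
step 0: ((9 * 0) + (let x = false in 5))
step 1: [delta@0] (0 + (let x = false in 5))
step 2: [let@1] (0 + 5)
step 3: [delta@root] 5

Answer: 5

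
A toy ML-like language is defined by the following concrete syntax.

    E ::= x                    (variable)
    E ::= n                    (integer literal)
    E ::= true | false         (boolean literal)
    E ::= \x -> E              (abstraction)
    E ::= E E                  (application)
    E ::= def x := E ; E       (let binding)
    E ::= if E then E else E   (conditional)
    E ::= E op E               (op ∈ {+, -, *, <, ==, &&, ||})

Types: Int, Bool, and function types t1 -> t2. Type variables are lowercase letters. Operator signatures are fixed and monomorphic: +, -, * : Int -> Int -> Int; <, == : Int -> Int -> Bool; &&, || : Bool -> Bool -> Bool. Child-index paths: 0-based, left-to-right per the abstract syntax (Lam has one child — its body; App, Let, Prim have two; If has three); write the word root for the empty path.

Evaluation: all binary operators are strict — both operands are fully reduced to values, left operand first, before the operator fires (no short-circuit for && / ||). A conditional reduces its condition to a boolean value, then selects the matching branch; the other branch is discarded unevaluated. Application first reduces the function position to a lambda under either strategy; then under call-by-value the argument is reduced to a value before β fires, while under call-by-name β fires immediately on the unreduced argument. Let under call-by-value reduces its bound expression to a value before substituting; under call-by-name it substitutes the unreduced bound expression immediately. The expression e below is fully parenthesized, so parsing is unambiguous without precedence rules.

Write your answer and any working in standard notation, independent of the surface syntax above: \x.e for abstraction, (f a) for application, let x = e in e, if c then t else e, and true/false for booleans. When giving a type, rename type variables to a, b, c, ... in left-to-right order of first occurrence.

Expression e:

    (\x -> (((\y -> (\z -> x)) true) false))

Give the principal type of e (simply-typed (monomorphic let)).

Derivation:
x : a
\z._ : c -> a
\y._ : b -> c -> a
  unify b -> c -> a ~ Bool -> d
  unify b ~ Bool
  unify c -> a ~ d
_ _ : c -> a
  unify c -> a ~ Bool -> e
  unify c ~ Bool
  unify a ~ e
_ _ : e
\x._ : e -> e

Answer: a -> a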